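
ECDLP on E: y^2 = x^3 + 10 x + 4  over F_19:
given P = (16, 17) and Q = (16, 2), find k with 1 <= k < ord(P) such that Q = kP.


Enumerate multiples of P until we hit Q = (16, 2):
  1P = (16, 17)
  2P = (12, 3)
  3P = (8, 11)
  4P = (11, 1)
  5P = (3, 17)
  6P = (0, 2)
  7P = (9, 5)
  8P = (14, 0)
  9P = (9, 14)
  10P = (0, 17)
  11P = (3, 2)
  12P = (11, 18)
  13P = (8, 8)
  14P = (12, 16)
  15P = (16, 2)
Match found at i = 15.

k = 15


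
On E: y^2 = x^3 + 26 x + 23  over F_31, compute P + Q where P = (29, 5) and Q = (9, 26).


P != Q, so use the chord formula.
s = (y2 - y1) / (x2 - x1) = (21) / (11) mod 31 = 16
x3 = s^2 - x1 - x2 mod 31 = 16^2 - 29 - 9 = 1
y3 = s (x1 - x3) - y1 mod 31 = 16 * (29 - 1) - 5 = 9

P + Q = (1, 9)


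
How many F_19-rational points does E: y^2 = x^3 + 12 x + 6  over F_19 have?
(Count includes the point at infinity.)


For each x in F_19, count y with y^2 = x^3 + 12 x + 6 mod 19:
  x = 0: RHS = 6, y in [5, 14]  -> 2 point(s)
  x = 1: RHS = 0, y in [0]  -> 1 point(s)
  x = 2: RHS = 0, y in [0]  -> 1 point(s)
  x = 4: RHS = 4, y in [2, 17]  -> 2 point(s)
  x = 5: RHS = 1, y in [1, 18]  -> 2 point(s)
  x = 6: RHS = 9, y in [3, 16]  -> 2 point(s)
  x = 8: RHS = 6, y in [5, 14]  -> 2 point(s)
  x = 9: RHS = 7, y in [8, 11]  -> 2 point(s)
  x = 10: RHS = 5, y in [9, 10]  -> 2 point(s)
  x = 11: RHS = 6, y in [5, 14]  -> 2 point(s)
  x = 12: RHS = 16, y in [4, 15]  -> 2 point(s)
  x = 14: RHS = 11, y in [7, 12]  -> 2 point(s)
  x = 16: RHS = 0, y in [0]  -> 1 point(s)
Affine points: 23. Add the point at infinity: total = 24.

#E(F_19) = 24


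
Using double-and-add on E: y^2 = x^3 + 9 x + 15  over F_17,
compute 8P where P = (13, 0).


k = 8 = 1000_2 (binary, LSB first: 0001)
Double-and-add from P = (13, 0):
  bit 0 = 0: acc unchanged = O
  bit 1 = 0: acc unchanged = O
  bit 2 = 0: acc unchanged = O
  bit 3 = 1: acc = O + O = O

8P = O


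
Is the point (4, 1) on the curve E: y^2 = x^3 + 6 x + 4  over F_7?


Check whether y^2 = x^3 + 6 x + 4 (mod 7) for (x, y) = (4, 1).
LHS: y^2 = 1^2 mod 7 = 1
RHS: x^3 + 6 x + 4 = 4^3 + 6*4 + 4 mod 7 = 1
LHS = RHS

Yes, on the curve


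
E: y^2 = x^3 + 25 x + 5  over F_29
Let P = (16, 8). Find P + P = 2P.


Doubling: s = (3 x1^2 + a) / (2 y1)
s = (3*16^2 + 25) / (2*8) mod 29 = 26
x3 = s^2 - 2 x1 mod 29 = 26^2 - 2*16 = 6
y3 = s (x1 - x3) - y1 mod 29 = 26 * (16 - 6) - 8 = 20

2P = (6, 20)


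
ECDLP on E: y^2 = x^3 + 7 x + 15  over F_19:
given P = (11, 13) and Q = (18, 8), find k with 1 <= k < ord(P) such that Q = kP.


Enumerate multiples of P until we hit Q = (18, 8):
  1P = (11, 13)
  2P = (13, 17)
  3P = (18, 11)
  4P = (18, 8)
Match found at i = 4.

k = 4


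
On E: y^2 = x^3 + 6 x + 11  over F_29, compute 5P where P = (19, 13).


k = 5 = 101_2 (binary, LSB first: 101)
Double-and-add from P = (19, 13):
  bit 0 = 1: acc = O + (19, 13) = (19, 13)
  bit 1 = 0: acc unchanged = (19, 13)
  bit 2 = 1: acc = (19, 13) + (12, 19) = (23, 7)

5P = (23, 7)


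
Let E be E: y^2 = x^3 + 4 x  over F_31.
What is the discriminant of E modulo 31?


4 a^3 + 27 b^2 = 4*4^3 + 27*0^2 = 256 + 0 = 256
Delta = -16 * (256) = -4096
Delta mod 31 = 27

Delta = 27 (mod 31)


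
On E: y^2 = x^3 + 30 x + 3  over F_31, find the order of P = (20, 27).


Compute successive multiples of P until we hit O:
  1P = (20, 27)
  2P = (10, 1)
  3P = (9, 14)
  4P = (18, 12)
  5P = (26, 21)
  6P = (17, 1)
  7P = (14, 25)
  8P = (4, 30)
  ... (continuing to 33P)
  33P = O

ord(P) = 33


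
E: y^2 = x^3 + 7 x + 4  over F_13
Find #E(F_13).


For each x in F_13, count y with y^2 = x^3 + 7 x + 4 mod 13:
  x = 0: RHS = 4, y in [2, 11]  -> 2 point(s)
  x = 1: RHS = 12, y in [5, 8]  -> 2 point(s)
  x = 2: RHS = 0, y in [0]  -> 1 point(s)
  x = 3: RHS = 0, y in [0]  -> 1 point(s)
  x = 8: RHS = 0, y in [0]  -> 1 point(s)
  x = 9: RHS = 3, y in [4, 9]  -> 2 point(s)
  x = 12: RHS = 9, y in [3, 10]  -> 2 point(s)
Affine points: 11. Add the point at infinity: total = 12.

#E(F_13) = 12


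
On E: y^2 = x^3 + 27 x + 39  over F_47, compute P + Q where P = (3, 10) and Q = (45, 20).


P != Q, so use the chord formula.
s = (y2 - y1) / (x2 - x1) = (10) / (42) mod 47 = 45
x3 = s^2 - x1 - x2 mod 47 = 45^2 - 3 - 45 = 3
y3 = s (x1 - x3) - y1 mod 47 = 45 * (3 - 3) - 10 = 37

P + Q = (3, 37)


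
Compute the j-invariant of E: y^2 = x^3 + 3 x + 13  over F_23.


Delta = -16(4 a^3 + 27 b^2) mod 23 = 14
-1728 * (4 a)^3 = -1728 * (4*3)^3 mod 23 = 14
j = 14 * 14^(-1) mod 23 = 1

j = 1 (mod 23)


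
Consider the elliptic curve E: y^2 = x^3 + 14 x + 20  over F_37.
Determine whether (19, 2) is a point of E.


Check whether y^2 = x^3 + 14 x + 20 (mod 37) for (x, y) = (19, 2).
LHS: y^2 = 2^2 mod 37 = 4
RHS: x^3 + 14 x + 20 = 19^3 + 14*19 + 20 mod 37 = 4
LHS = RHS

Yes, on the curve


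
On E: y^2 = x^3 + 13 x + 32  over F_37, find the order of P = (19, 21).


Compute successive multiples of P until we hit O:
  1P = (19, 21)
  2P = (32, 8)
  3P = (24, 21)
  4P = (31, 16)
  5P = (27, 7)
  6P = (1, 3)
  7P = (18, 17)
  8P = (16, 28)
  ... (continuing to 18P)
  18P = O

ord(P) = 18


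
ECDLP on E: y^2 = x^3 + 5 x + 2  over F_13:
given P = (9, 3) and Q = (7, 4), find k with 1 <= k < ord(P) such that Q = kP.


Enumerate multiples of P until we hit Q = (7, 4):
  1P = (9, 3)
  2P = (12, 3)
  3P = (5, 10)
  4P = (11, 7)
  5P = (10, 8)
  6P = (6, 12)
  7P = (7, 4)
Match found at i = 7.

k = 7


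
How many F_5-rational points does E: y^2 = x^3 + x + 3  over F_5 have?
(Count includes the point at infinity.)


For each x in F_5, count y with y^2 = x^3 + 1 x + 3 mod 5:
  x = 1: RHS = 0, y in [0]  -> 1 point(s)
  x = 4: RHS = 1, y in [1, 4]  -> 2 point(s)
Affine points: 3. Add the point at infinity: total = 4.

#E(F_5) = 4


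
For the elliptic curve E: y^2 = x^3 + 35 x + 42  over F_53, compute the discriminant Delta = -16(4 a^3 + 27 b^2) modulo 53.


4 a^3 + 27 b^2 = 4*35^3 + 27*42^2 = 171500 + 47628 = 219128
Delta = -16 * (219128) = -3506048
Delta mod 53 = 8

Delta = 8 (mod 53)


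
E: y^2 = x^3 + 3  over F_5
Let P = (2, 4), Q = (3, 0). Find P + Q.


P != Q, so use the chord formula.
s = (y2 - y1) / (x2 - x1) = (1) / (1) mod 5 = 1
x3 = s^2 - x1 - x2 mod 5 = 1^2 - 2 - 3 = 1
y3 = s (x1 - x3) - y1 mod 5 = 1 * (2 - 1) - 4 = 2

P + Q = (1, 2)


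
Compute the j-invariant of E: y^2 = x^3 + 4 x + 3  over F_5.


Delta = -16(4 a^3 + 27 b^2) mod 5 = 1
-1728 * (4 a)^3 = -1728 * (4*4)^3 mod 5 = 2
j = 2 * 1^(-1) mod 5 = 2

j = 2 (mod 5)


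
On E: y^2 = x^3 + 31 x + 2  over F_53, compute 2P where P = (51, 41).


Doubling: s = (3 x1^2 + a) / (2 y1)
s = (3*51^2 + 31) / (2*41) mod 53 = 49
x3 = s^2 - 2 x1 mod 53 = 49^2 - 2*51 = 20
y3 = s (x1 - x3) - y1 mod 53 = 49 * (51 - 20) - 41 = 47

2P = (20, 47)


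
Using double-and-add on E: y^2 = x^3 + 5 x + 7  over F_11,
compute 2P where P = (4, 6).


k = 2 = 10_2 (binary, LSB first: 01)
Double-and-add from P = (4, 6):
  bit 0 = 0: acc unchanged = O
  bit 1 = 1: acc = O + (7, 0) = (7, 0)

2P = (7, 0)


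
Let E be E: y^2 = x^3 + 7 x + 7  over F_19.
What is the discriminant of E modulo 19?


4 a^3 + 27 b^2 = 4*7^3 + 27*7^2 = 1372 + 1323 = 2695
Delta = -16 * (2695) = -43120
Delta mod 19 = 10

Delta = 10 (mod 19)


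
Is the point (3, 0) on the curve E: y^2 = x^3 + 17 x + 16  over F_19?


Check whether y^2 = x^3 + 17 x + 16 (mod 19) for (x, y) = (3, 0).
LHS: y^2 = 0^2 mod 19 = 0
RHS: x^3 + 17 x + 16 = 3^3 + 17*3 + 16 mod 19 = 18
LHS != RHS

No, not on the curve


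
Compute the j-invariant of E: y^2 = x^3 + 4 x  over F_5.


Delta = -16(4 a^3 + 27 b^2) mod 5 = 4
-1728 * (4 a)^3 = -1728 * (4*4)^3 mod 5 = 2
j = 2 * 4^(-1) mod 5 = 3

j = 3 (mod 5)


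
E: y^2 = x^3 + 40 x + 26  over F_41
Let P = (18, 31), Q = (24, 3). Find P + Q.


P != Q, so use the chord formula.
s = (y2 - y1) / (x2 - x1) = (13) / (6) mod 41 = 9
x3 = s^2 - x1 - x2 mod 41 = 9^2 - 18 - 24 = 39
y3 = s (x1 - x3) - y1 mod 41 = 9 * (18 - 39) - 31 = 26

P + Q = (39, 26)


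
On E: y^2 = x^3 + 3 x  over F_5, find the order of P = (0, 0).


Compute successive multiples of P until we hit O:
  1P = (0, 0)
  2P = O

ord(P) = 2


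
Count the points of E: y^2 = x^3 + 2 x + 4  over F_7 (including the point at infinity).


For each x in F_7, count y with y^2 = x^3 + 2 x + 4 mod 7:
  x = 0: RHS = 4, y in [2, 5]  -> 2 point(s)
  x = 1: RHS = 0, y in [0]  -> 1 point(s)
  x = 2: RHS = 2, y in [3, 4]  -> 2 point(s)
  x = 3: RHS = 2, y in [3, 4]  -> 2 point(s)
  x = 6: RHS = 1, y in [1, 6]  -> 2 point(s)
Affine points: 9. Add the point at infinity: total = 10.

#E(F_7) = 10


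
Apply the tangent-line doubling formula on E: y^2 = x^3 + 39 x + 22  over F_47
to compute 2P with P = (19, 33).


Doubling: s = (3 x1^2 + a) / (2 y1)
s = (3*19^2 + 39) / (2*33) mod 47 = 17
x3 = s^2 - 2 x1 mod 47 = 17^2 - 2*19 = 16
y3 = s (x1 - x3) - y1 mod 47 = 17 * (19 - 16) - 33 = 18

2P = (16, 18)


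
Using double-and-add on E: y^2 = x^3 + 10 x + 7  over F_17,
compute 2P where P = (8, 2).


k = 2 = 10_2 (binary, LSB first: 01)
Double-and-add from P = (8, 2):
  bit 0 = 0: acc unchanged = O
  bit 1 = 1: acc = O + (14, 1) = (14, 1)

2P = (14, 1)


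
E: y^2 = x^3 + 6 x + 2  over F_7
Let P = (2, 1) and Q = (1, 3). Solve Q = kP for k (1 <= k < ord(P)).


Enumerate multiples of P until we hit Q = (1, 3):
  1P = (2, 1)
  2P = (0, 3)
  3P = (6, 3)
  4P = (1, 3)
Match found at i = 4.

k = 4


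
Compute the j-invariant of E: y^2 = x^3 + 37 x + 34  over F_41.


Delta = -16(4 a^3 + 27 b^2) mod 41 = 25
-1728 * (4 a)^3 = -1728 * (4*37)^3 mod 41 = 17
j = 17 * 25^(-1) mod 41 = 22

j = 22 (mod 41)


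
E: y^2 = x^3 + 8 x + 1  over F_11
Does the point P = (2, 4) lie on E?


Check whether y^2 = x^3 + 8 x + 1 (mod 11) for (x, y) = (2, 4).
LHS: y^2 = 4^2 mod 11 = 5
RHS: x^3 + 8 x + 1 = 2^3 + 8*2 + 1 mod 11 = 3
LHS != RHS

No, not on the curve


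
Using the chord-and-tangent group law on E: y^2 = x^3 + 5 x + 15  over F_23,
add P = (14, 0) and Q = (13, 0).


P != Q, so use the chord formula.
s = (y2 - y1) / (x2 - x1) = (0) / (22) mod 23 = 0
x3 = s^2 - x1 - x2 mod 23 = 0^2 - 14 - 13 = 19
y3 = s (x1 - x3) - y1 mod 23 = 0 * (14 - 19) - 0 = 0

P + Q = (19, 0)


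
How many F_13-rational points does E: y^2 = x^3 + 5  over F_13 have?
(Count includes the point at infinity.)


For each x in F_13, count y with y^2 = x^3 + 0 x + 5 mod 13:
  x = 2: RHS = 0, y in [0]  -> 1 point(s)
  x = 4: RHS = 4, y in [2, 11]  -> 2 point(s)
  x = 5: RHS = 0, y in [0]  -> 1 point(s)
  x = 6: RHS = 0, y in [0]  -> 1 point(s)
  x = 7: RHS = 10, y in [6, 7]  -> 2 point(s)
  x = 8: RHS = 10, y in [6, 7]  -> 2 point(s)
  x = 10: RHS = 4, y in [2, 11]  -> 2 point(s)
  x = 11: RHS = 10, y in [6, 7]  -> 2 point(s)
  x = 12: RHS = 4, y in [2, 11]  -> 2 point(s)
Affine points: 15. Add the point at infinity: total = 16.

#E(F_13) = 16


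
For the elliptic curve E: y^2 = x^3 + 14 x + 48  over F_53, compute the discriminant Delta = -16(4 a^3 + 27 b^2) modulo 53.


4 a^3 + 27 b^2 = 4*14^3 + 27*48^2 = 10976 + 62208 = 73184
Delta = -16 * (73184) = -1170944
Delta mod 53 = 38

Delta = 38 (mod 53)


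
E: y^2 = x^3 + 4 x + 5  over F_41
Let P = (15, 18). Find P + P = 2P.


Doubling: s = (3 x1^2 + a) / (2 y1)
s = (3*15^2 + 4) / (2*18) mod 41 = 20
x3 = s^2 - 2 x1 mod 41 = 20^2 - 2*15 = 1
y3 = s (x1 - x3) - y1 mod 41 = 20 * (15 - 1) - 18 = 16

2P = (1, 16)


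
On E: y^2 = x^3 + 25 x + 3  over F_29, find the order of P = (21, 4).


Compute successive multiples of P until we hit O:
  1P = (21, 4)
  2P = (10, 8)
  3P = (7, 12)
  4P = (25, 19)
  5P = (17, 11)
  6P = (14, 20)
  7P = (1, 0)
  8P = (14, 9)
  ... (continuing to 14P)
  14P = O

ord(P) = 14


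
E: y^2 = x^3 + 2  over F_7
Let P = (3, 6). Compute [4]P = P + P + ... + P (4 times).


k = 4 = 100_2 (binary, LSB first: 001)
Double-and-add from P = (3, 6):
  bit 0 = 0: acc unchanged = O
  bit 1 = 0: acc unchanged = O
  bit 2 = 1: acc = O + (3, 6) = (3, 6)

4P = (3, 6)


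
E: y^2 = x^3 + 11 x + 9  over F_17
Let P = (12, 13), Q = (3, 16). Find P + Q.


P != Q, so use the chord formula.
s = (y2 - y1) / (x2 - x1) = (3) / (8) mod 17 = 11
x3 = s^2 - x1 - x2 mod 17 = 11^2 - 12 - 3 = 4
y3 = s (x1 - x3) - y1 mod 17 = 11 * (12 - 4) - 13 = 7

P + Q = (4, 7)


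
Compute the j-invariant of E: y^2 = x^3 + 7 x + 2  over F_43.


Delta = -16(4 a^3 + 27 b^2) mod 43 = 13
-1728 * (4 a)^3 = -1728 * (4*7)^3 mod 43 = 39
j = 39 * 13^(-1) mod 43 = 3

j = 3 (mod 43)


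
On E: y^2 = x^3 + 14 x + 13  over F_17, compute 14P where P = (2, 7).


k = 14 = 1110_2 (binary, LSB first: 0111)
Double-and-add from P = (2, 7):
  bit 0 = 0: acc unchanged = O
  bit 1 = 1: acc = O + (5, 2) = (5, 2)
  bit 2 = 1: acc = (5, 2) + (8, 12) = (0, 9)
  bit 3 = 1: acc = (0, 9) + (16, 10) = (2, 10)

14P = (2, 10)


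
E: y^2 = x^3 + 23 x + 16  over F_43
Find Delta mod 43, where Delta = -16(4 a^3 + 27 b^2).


4 a^3 + 27 b^2 = 4*23^3 + 27*16^2 = 48668 + 6912 = 55580
Delta = -16 * (55580) = -889280
Delta mod 43 = 3

Delta = 3 (mod 43)


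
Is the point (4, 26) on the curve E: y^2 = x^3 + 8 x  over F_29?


Check whether y^2 = x^3 + 8 x + 0 (mod 29) for (x, y) = (4, 26).
LHS: y^2 = 26^2 mod 29 = 9
RHS: x^3 + 8 x + 0 = 4^3 + 8*4 + 0 mod 29 = 9
LHS = RHS

Yes, on the curve


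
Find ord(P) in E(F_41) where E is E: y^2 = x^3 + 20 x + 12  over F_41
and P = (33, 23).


Compute successive multiples of P until we hit O:
  1P = (33, 23)
  2P = (36, 22)
  3P = (4, 22)
  4P = (6, 26)
  5P = (1, 19)
  6P = (32, 13)
  7P = (35, 39)
  8P = (37, 27)
  ... (continuing to 36P)
  36P = O

ord(P) = 36


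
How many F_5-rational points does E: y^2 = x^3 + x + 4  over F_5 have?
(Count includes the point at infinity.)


For each x in F_5, count y with y^2 = x^3 + 1 x + 4 mod 5:
  x = 0: RHS = 4, y in [2, 3]  -> 2 point(s)
  x = 1: RHS = 1, y in [1, 4]  -> 2 point(s)
  x = 2: RHS = 4, y in [2, 3]  -> 2 point(s)
  x = 3: RHS = 4, y in [2, 3]  -> 2 point(s)
Affine points: 8. Add the point at infinity: total = 9.

#E(F_5) = 9


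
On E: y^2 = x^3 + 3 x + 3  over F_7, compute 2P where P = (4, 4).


Doubling: s = (3 x1^2 + a) / (2 y1)
s = (3*4^2 + 3) / (2*4) mod 7 = 2
x3 = s^2 - 2 x1 mod 7 = 2^2 - 2*4 = 3
y3 = s (x1 - x3) - y1 mod 7 = 2 * (4 - 3) - 4 = 5

2P = (3, 5)


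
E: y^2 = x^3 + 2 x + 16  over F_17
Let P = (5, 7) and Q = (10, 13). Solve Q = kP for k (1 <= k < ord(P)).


Enumerate multiples of P until we hit Q = (10, 13):
  1P = (5, 7)
  2P = (16, 9)
  3P = (15, 2)
  4P = (10, 4)
  5P = (1, 11)
  6P = (12, 0)
  7P = (1, 6)
  8P = (10, 13)
Match found at i = 8.

k = 8


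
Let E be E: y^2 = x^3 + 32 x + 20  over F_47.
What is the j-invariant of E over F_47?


Delta = -16(4 a^3 + 27 b^2) mod 47 = 7
-1728 * (4 a)^3 = -1728 * (4*32)^3 mod 47 = 38
j = 38 * 7^(-1) mod 47 = 39

j = 39 (mod 47)


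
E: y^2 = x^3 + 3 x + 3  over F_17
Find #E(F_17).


For each x in F_17, count y with y^2 = x^3 + 3 x + 3 mod 17:
  x = 2: RHS = 0, y in [0]  -> 1 point(s)
  x = 6: RHS = 16, y in [4, 13]  -> 2 point(s)
  x = 10: RHS = 13, y in [8, 9]  -> 2 point(s)
  x = 12: RHS = 16, y in [4, 13]  -> 2 point(s)
  x = 14: RHS = 1, y in [1, 16]  -> 2 point(s)
  x = 16: RHS = 16, y in [4, 13]  -> 2 point(s)
Affine points: 11. Add the point at infinity: total = 12.

#E(F_17) = 12


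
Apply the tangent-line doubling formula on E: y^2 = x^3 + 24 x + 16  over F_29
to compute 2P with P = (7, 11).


Doubling: s = (3 x1^2 + a) / (2 y1)
s = (3*7^2 + 24) / (2*11) mod 29 = 17
x3 = s^2 - 2 x1 mod 29 = 17^2 - 2*7 = 14
y3 = s (x1 - x3) - y1 mod 29 = 17 * (7 - 14) - 11 = 15

2P = (14, 15)


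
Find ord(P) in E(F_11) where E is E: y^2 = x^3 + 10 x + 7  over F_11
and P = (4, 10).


Compute successive multiples of P until we hit O:
  1P = (4, 10)
  2P = (8, 7)
  3P = (3, 3)
  4P = (9, 10)
  5P = (9, 1)
  6P = (3, 8)
  7P = (8, 4)
  8P = (4, 1)
  ... (continuing to 9P)
  9P = O

ord(P) = 9


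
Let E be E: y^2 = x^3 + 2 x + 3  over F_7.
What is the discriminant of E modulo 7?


4 a^3 + 27 b^2 = 4*2^3 + 27*3^2 = 32 + 243 = 275
Delta = -16 * (275) = -4400
Delta mod 7 = 3

Delta = 3 (mod 7)


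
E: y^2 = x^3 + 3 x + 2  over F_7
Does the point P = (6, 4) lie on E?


Check whether y^2 = x^3 + 3 x + 2 (mod 7) for (x, y) = (6, 4).
LHS: y^2 = 4^2 mod 7 = 2
RHS: x^3 + 3 x + 2 = 6^3 + 3*6 + 2 mod 7 = 5
LHS != RHS

No, not on the curve


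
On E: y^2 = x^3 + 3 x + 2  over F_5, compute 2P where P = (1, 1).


k = 2 = 10_2 (binary, LSB first: 01)
Double-and-add from P = (1, 1):
  bit 0 = 0: acc unchanged = O
  bit 1 = 1: acc = O + (2, 1) = (2, 1)

2P = (2, 1)


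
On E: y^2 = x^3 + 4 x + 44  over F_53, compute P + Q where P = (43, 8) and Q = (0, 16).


P != Q, so use the chord formula.
s = (y2 - y1) / (x2 - x1) = (8) / (10) mod 53 = 22
x3 = s^2 - x1 - x2 mod 53 = 22^2 - 43 - 0 = 17
y3 = s (x1 - x3) - y1 mod 53 = 22 * (43 - 17) - 8 = 34

P + Q = (17, 34)


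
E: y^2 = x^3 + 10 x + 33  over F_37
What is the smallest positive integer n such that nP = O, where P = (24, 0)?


Compute successive multiples of P until we hit O:
  1P = (24, 0)
  2P = O

ord(P) = 2


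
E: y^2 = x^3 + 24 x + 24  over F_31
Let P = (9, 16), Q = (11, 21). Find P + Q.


P != Q, so use the chord formula.
s = (y2 - y1) / (x2 - x1) = (5) / (2) mod 31 = 18
x3 = s^2 - x1 - x2 mod 31 = 18^2 - 9 - 11 = 25
y3 = s (x1 - x3) - y1 mod 31 = 18 * (9 - 25) - 16 = 6

P + Q = (25, 6)


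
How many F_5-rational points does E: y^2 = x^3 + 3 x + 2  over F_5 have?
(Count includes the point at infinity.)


For each x in F_5, count y with y^2 = x^3 + 3 x + 2 mod 5:
  x = 1: RHS = 1, y in [1, 4]  -> 2 point(s)
  x = 2: RHS = 1, y in [1, 4]  -> 2 point(s)
Affine points: 4. Add the point at infinity: total = 5.

#E(F_5) = 5


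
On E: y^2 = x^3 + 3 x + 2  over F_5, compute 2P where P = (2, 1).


Doubling: s = (3 x1^2 + a) / (2 y1)
s = (3*2^2 + 3) / (2*1) mod 5 = 0
x3 = s^2 - 2 x1 mod 5 = 0^2 - 2*2 = 1
y3 = s (x1 - x3) - y1 mod 5 = 0 * (2 - 1) - 1 = 4

2P = (1, 4)


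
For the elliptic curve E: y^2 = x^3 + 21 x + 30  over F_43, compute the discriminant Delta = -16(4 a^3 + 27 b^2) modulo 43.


4 a^3 + 27 b^2 = 4*21^3 + 27*30^2 = 37044 + 24300 = 61344
Delta = -16 * (61344) = -981504
Delta mod 43 = 14

Delta = 14 (mod 43)


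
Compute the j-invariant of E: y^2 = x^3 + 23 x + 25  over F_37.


Delta = -16(4 a^3 + 27 b^2) mod 37 = 3
-1728 * (4 a)^3 = -1728 * (4*23)^3 mod 37 = 31
j = 31 * 3^(-1) mod 37 = 35

j = 35 (mod 37)


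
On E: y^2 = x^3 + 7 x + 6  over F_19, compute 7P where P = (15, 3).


k = 7 = 111_2 (binary, LSB first: 111)
Double-and-add from P = (15, 3):
  bit 0 = 1: acc = O + (15, 3) = (15, 3)
  bit 1 = 1: acc = (15, 3) + (6, 13) = (18, 13)
  bit 2 = 1: acc = (18, 13) + (14, 13) = (6, 6)

7P = (6, 6)


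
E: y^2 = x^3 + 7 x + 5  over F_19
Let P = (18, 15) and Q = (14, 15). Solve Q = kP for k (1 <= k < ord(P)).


Enumerate multiples of P until we hit Q = (14, 15):
  1P = (18, 15)
  2P = (0, 10)
  3P = (7, 6)
  4P = (11, 8)
  5P = (10, 12)
  6P = (14, 15)
Match found at i = 6.

k = 6


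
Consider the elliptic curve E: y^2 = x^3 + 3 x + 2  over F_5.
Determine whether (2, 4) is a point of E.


Check whether y^2 = x^3 + 3 x + 2 (mod 5) for (x, y) = (2, 4).
LHS: y^2 = 4^2 mod 5 = 1
RHS: x^3 + 3 x + 2 = 2^3 + 3*2 + 2 mod 5 = 1
LHS = RHS

Yes, on the curve


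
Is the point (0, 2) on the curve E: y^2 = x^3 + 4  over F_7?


Check whether y^2 = x^3 + 0 x + 4 (mod 7) for (x, y) = (0, 2).
LHS: y^2 = 2^2 mod 7 = 4
RHS: x^3 + 0 x + 4 = 0^3 + 0*0 + 4 mod 7 = 4
LHS = RHS

Yes, on the curve


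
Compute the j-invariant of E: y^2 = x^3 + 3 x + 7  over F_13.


Delta = -16(4 a^3 + 27 b^2) mod 13 = 10
-1728 * (4 a)^3 = -1728 * (4*3)^3 mod 13 = 12
j = 12 * 10^(-1) mod 13 = 9

j = 9 (mod 13)


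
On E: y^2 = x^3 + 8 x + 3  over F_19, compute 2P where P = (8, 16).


k = 2 = 10_2 (binary, LSB first: 01)
Double-and-add from P = (8, 16):
  bit 0 = 0: acc unchanged = O
  bit 1 = 1: acc = O + (10, 0) = (10, 0)

2P = (10, 0)


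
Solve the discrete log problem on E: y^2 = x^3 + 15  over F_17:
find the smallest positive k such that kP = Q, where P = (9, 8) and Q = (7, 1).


Enumerate multiples of P until we hit Q = (7, 1):
  1P = (9, 8)
  2P = (7, 16)
  3P = (0, 7)
  4P = (12, 3)
  5P = (12, 14)
  6P = (0, 10)
  7P = (7, 1)
Match found at i = 7.

k = 7


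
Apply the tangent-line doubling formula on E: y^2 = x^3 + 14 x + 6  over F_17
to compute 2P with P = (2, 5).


Doubling: s = (3 x1^2 + a) / (2 y1)
s = (3*2^2 + 14) / (2*5) mod 17 = 6
x3 = s^2 - 2 x1 mod 17 = 6^2 - 2*2 = 15
y3 = s (x1 - x3) - y1 mod 17 = 6 * (2 - 15) - 5 = 2

2P = (15, 2)


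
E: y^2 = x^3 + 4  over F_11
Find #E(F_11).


For each x in F_11, count y with y^2 = x^3 + 0 x + 4 mod 11:
  x = 0: RHS = 4, y in [2, 9]  -> 2 point(s)
  x = 1: RHS = 5, y in [4, 7]  -> 2 point(s)
  x = 2: RHS = 1, y in [1, 10]  -> 2 point(s)
  x = 3: RHS = 9, y in [3, 8]  -> 2 point(s)
  x = 6: RHS = 0, y in [0]  -> 1 point(s)
  x = 10: RHS = 3, y in [5, 6]  -> 2 point(s)
Affine points: 11. Add the point at infinity: total = 12.

#E(F_11) = 12


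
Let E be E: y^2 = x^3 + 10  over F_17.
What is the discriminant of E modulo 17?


4 a^3 + 27 b^2 = 4*0^3 + 27*10^2 = 0 + 2700 = 2700
Delta = -16 * (2700) = -43200
Delta mod 17 = 14

Delta = 14 (mod 17)


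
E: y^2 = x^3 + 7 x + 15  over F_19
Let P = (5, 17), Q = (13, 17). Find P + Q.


P != Q, so use the chord formula.
s = (y2 - y1) / (x2 - x1) = (0) / (8) mod 19 = 0
x3 = s^2 - x1 - x2 mod 19 = 0^2 - 5 - 13 = 1
y3 = s (x1 - x3) - y1 mod 19 = 0 * (5 - 1) - 17 = 2

P + Q = (1, 2)


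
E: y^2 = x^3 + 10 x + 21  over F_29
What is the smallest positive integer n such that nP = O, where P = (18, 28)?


Compute successive multiples of P until we hit O:
  1P = (18, 28)
  2P = (26, 14)
  3P = (8, 27)
  4P = (12, 19)
  5P = (23, 8)
  6P = (4, 3)
  7P = (13, 12)
  8P = (21, 3)
  ... (continuing to 20P)
  20P = O

ord(P) = 20


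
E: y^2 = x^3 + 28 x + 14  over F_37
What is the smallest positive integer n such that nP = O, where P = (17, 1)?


Compute successive multiples of P until we hit O:
  1P = (17, 1)
  2P = (6, 19)
  3P = (2, 35)
  4P = (21, 13)
  5P = (8, 26)
  6P = (22, 17)
  7P = (26, 22)
  8P = (20, 29)
  ... (continuing to 28P)
  28P = O

ord(P) = 28


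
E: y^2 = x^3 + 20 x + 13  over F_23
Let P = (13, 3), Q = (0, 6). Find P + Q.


P != Q, so use the chord formula.
s = (y2 - y1) / (x2 - x1) = (3) / (10) mod 23 = 21
x3 = s^2 - x1 - x2 mod 23 = 21^2 - 13 - 0 = 14
y3 = s (x1 - x3) - y1 mod 23 = 21 * (13 - 14) - 3 = 22

P + Q = (14, 22)


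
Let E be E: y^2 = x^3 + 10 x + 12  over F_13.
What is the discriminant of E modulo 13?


4 a^3 + 27 b^2 = 4*10^3 + 27*12^2 = 4000 + 3888 = 7888
Delta = -16 * (7888) = -126208
Delta mod 13 = 9

Delta = 9 (mod 13)


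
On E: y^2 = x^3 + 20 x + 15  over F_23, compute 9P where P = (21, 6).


k = 9 = 1001_2 (binary, LSB first: 1001)
Double-and-add from P = (21, 6):
  bit 0 = 1: acc = O + (21, 6) = (21, 6)
  bit 1 = 0: acc unchanged = (21, 6)
  bit 2 = 0: acc unchanged = (21, 6)
  bit 3 = 1: acc = (21, 6) + (1, 6) = (1, 17)

9P = (1, 17)


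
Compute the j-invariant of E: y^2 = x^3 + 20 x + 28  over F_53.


Delta = -16(4 a^3 + 27 b^2) mod 53 = 15
-1728 * (4 a)^3 = -1728 * (4*20)^3 mod 53 = 49
j = 49 * 15^(-1) mod 53 = 28

j = 28 (mod 53)


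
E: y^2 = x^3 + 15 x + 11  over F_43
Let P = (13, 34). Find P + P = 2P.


Doubling: s = (3 x1^2 + a) / (2 y1)
s = (3*13^2 + 15) / (2*34) mod 43 = 14
x3 = s^2 - 2 x1 mod 43 = 14^2 - 2*13 = 41
y3 = s (x1 - x3) - y1 mod 43 = 14 * (13 - 41) - 34 = 4

2P = (41, 4)


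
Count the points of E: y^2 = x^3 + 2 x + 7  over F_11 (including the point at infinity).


For each x in F_11, count y with y^2 = x^3 + 2 x + 7 mod 11:
  x = 6: RHS = 4, y in [2, 9]  -> 2 point(s)
  x = 7: RHS = 1, y in [1, 10]  -> 2 point(s)
  x = 10: RHS = 4, y in [2, 9]  -> 2 point(s)
Affine points: 6. Add the point at infinity: total = 7.

#E(F_11) = 7


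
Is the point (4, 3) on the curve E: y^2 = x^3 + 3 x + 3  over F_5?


Check whether y^2 = x^3 + 3 x + 3 (mod 5) for (x, y) = (4, 3).
LHS: y^2 = 3^2 mod 5 = 4
RHS: x^3 + 3 x + 3 = 4^3 + 3*4 + 3 mod 5 = 4
LHS = RHS

Yes, on the curve


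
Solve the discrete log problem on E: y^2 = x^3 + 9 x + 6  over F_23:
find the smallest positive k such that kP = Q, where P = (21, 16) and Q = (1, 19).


Enumerate multiples of P until we hit Q = (1, 19):
  1P = (21, 16)
  2P = (12, 5)
  3P = (2, 20)
  4P = (1, 4)
  5P = (17, 14)
  6P = (14, 22)
  7P = (0, 12)
  8P = (6, 0)
  9P = (0, 11)
  10P = (14, 1)
  11P = (17, 9)
  12P = (1, 19)
Match found at i = 12.

k = 12


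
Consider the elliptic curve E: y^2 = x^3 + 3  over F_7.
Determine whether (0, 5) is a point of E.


Check whether y^2 = x^3 + 0 x + 3 (mod 7) for (x, y) = (0, 5).
LHS: y^2 = 5^2 mod 7 = 4
RHS: x^3 + 0 x + 3 = 0^3 + 0*0 + 3 mod 7 = 3
LHS != RHS

No, not on the curve


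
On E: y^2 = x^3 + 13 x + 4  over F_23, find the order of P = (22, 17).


Compute successive multiples of P until we hit O:
  1P = (22, 17)
  2P = (14, 3)
  3P = (3, 22)
  4P = (1, 15)
  5P = (1, 8)
  6P = (3, 1)
  7P = (14, 20)
  8P = (22, 6)
  ... (continuing to 9P)
  9P = O

ord(P) = 9


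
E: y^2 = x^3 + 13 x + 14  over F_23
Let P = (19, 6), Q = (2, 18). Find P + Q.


P != Q, so use the chord formula.
s = (y2 - y1) / (x2 - x1) = (12) / (6) mod 23 = 2
x3 = s^2 - x1 - x2 mod 23 = 2^2 - 19 - 2 = 6
y3 = s (x1 - x3) - y1 mod 23 = 2 * (19 - 6) - 6 = 20

P + Q = (6, 20)


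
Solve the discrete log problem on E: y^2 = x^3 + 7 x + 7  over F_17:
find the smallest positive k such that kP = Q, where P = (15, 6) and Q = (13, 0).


Enumerate multiples of P until we hit Q = (13, 0):
  1P = (15, 6)
  2P = (13, 0)
Match found at i = 2.

k = 2


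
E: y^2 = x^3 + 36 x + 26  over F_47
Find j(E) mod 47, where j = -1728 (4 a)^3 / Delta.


Delta = -16(4 a^3 + 27 b^2) mod 47 = 46
-1728 * (4 a)^3 = -1728 * (4*36)^3 mod 47 = 15
j = 15 * 46^(-1) mod 47 = 32

j = 32 (mod 47)


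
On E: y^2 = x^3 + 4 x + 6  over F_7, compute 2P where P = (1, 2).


Doubling: s = (3 x1^2 + a) / (2 y1)
s = (3*1^2 + 4) / (2*2) mod 7 = 0
x3 = s^2 - 2 x1 mod 7 = 0^2 - 2*1 = 5
y3 = s (x1 - x3) - y1 mod 7 = 0 * (1 - 5) - 2 = 5

2P = (5, 5)


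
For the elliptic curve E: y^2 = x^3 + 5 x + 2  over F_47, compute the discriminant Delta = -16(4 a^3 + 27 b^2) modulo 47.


4 a^3 + 27 b^2 = 4*5^3 + 27*2^2 = 500 + 108 = 608
Delta = -16 * (608) = -9728
Delta mod 47 = 1

Delta = 1 (mod 47)


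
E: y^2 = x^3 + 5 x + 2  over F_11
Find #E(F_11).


For each x in F_11, count y with y^2 = x^3 + 5 x + 2 mod 11:
  x = 2: RHS = 9, y in [3, 8]  -> 2 point(s)
  x = 3: RHS = 0, y in [0]  -> 1 point(s)
  x = 4: RHS = 9, y in [3, 8]  -> 2 point(s)
  x = 5: RHS = 9, y in [3, 8]  -> 2 point(s)
  x = 8: RHS = 4, y in [2, 9]  -> 2 point(s)
Affine points: 9. Add the point at infinity: total = 10.

#E(F_11) = 10


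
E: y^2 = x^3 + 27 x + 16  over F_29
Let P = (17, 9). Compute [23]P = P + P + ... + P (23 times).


k = 23 = 10111_2 (binary, LSB first: 11101)
Double-and-add from P = (17, 9):
  bit 0 = 1: acc = O + (17, 9) = (17, 9)
  bit 1 = 1: acc = (17, 9) + (0, 4) = (16, 22)
  bit 2 = 1: acc = (16, 22) + (20, 1) = (26, 16)
  bit 3 = 0: acc unchanged = (26, 16)
  bit 4 = 1: acc = (26, 16) + (19, 15) = (0, 25)

23P = (0, 25)


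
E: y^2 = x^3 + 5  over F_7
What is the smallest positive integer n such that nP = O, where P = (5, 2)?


Compute successive multiples of P until we hit O:
  1P = (5, 2)
  2P = (6, 2)
  3P = (3, 5)
  4P = (3, 2)
  5P = (6, 5)
  6P = (5, 5)
  7P = O

ord(P) = 7


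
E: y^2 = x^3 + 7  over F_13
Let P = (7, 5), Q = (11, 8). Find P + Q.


P != Q, so use the chord formula.
s = (y2 - y1) / (x2 - x1) = (3) / (4) mod 13 = 4
x3 = s^2 - x1 - x2 mod 13 = 4^2 - 7 - 11 = 11
y3 = s (x1 - x3) - y1 mod 13 = 4 * (7 - 11) - 5 = 5

P + Q = (11, 5)


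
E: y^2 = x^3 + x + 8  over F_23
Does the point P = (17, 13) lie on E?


Check whether y^2 = x^3 + 1 x + 8 (mod 23) for (x, y) = (17, 13).
LHS: y^2 = 13^2 mod 23 = 8
RHS: x^3 + 1 x + 8 = 17^3 + 1*17 + 8 mod 23 = 16
LHS != RHS

No, not on the curve


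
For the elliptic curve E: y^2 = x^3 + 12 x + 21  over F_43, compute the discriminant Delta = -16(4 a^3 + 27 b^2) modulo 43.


4 a^3 + 27 b^2 = 4*12^3 + 27*21^2 = 6912 + 11907 = 18819
Delta = -16 * (18819) = -301104
Delta mod 43 = 25

Delta = 25 (mod 43)


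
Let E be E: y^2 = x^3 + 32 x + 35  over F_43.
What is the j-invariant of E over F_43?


Delta = -16(4 a^3 + 27 b^2) mod 43 = 2
-1728 * (4 a)^3 = -1728 * (4*32)^3 mod 43 = 8
j = 8 * 2^(-1) mod 43 = 4

j = 4 (mod 43)


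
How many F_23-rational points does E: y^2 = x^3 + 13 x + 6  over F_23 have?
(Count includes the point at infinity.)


For each x in F_23, count y with y^2 = x^3 + 13 x + 6 mod 23:
  x = 0: RHS = 6, y in [11, 12]  -> 2 point(s)
  x = 3: RHS = 3, y in [7, 16]  -> 2 point(s)
  x = 5: RHS = 12, y in [9, 14]  -> 2 point(s)
  x = 6: RHS = 1, y in [1, 22]  -> 2 point(s)
  x = 7: RHS = 3, y in [7, 16]  -> 2 point(s)
  x = 8: RHS = 1, y in [1, 22]  -> 2 point(s)
  x = 9: RHS = 1, y in [1, 22]  -> 2 point(s)
  x = 10: RHS = 9, y in [3, 20]  -> 2 point(s)
  x = 11: RHS = 8, y in [10, 13]  -> 2 point(s)
  x = 12: RHS = 4, y in [2, 21]  -> 2 point(s)
  x = 13: RHS = 3, y in [7, 16]  -> 2 point(s)
  x = 16: RHS = 9, y in [3, 20]  -> 2 point(s)
  x = 18: RHS = 0, y in [0]  -> 1 point(s)
  x = 20: RHS = 9, y in [3, 20]  -> 2 point(s)
  x = 21: RHS = 18, y in [8, 15]  -> 2 point(s)
Affine points: 29. Add the point at infinity: total = 30.

#E(F_23) = 30


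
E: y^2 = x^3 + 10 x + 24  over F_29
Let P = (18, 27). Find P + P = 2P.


Doubling: s = (3 x1^2 + a) / (2 y1)
s = (3*18^2 + 10) / (2*27) mod 29 = 1
x3 = s^2 - 2 x1 mod 29 = 1^2 - 2*18 = 23
y3 = s (x1 - x3) - y1 mod 29 = 1 * (18 - 23) - 27 = 26

2P = (23, 26)


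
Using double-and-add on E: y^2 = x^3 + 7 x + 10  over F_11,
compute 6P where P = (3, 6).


k = 6 = 110_2 (binary, LSB first: 011)
Double-and-add from P = (3, 6):
  bit 0 = 0: acc unchanged = O
  bit 1 = 1: acc = O + (6, 2) = (6, 2)
  bit 2 = 1: acc = (6, 2) + (4, 6) = (5, 7)

6P = (5, 7)


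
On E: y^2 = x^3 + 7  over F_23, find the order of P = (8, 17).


Compute successive multiples of P until we hit O:
  1P = (8, 17)
  2P = (10, 15)
  3P = (6, 4)
  4P = (11, 21)
  5P = (16, 3)
  6P = (15, 1)
  7P = (1, 13)
  8P = (4, 5)
  ... (continuing to 24P)
  24P = O

ord(P) = 24


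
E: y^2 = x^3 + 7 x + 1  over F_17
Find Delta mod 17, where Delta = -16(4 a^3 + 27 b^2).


4 a^3 + 27 b^2 = 4*7^3 + 27*1^2 = 1372 + 27 = 1399
Delta = -16 * (1399) = -22384
Delta mod 17 = 5

Delta = 5 (mod 17)


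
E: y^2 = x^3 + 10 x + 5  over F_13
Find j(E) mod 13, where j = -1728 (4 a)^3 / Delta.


Delta = -16(4 a^3 + 27 b^2) mod 13 = 2
-1728 * (4 a)^3 = -1728 * (4*10)^3 mod 13 = 1
j = 1 * 2^(-1) mod 13 = 7

j = 7 (mod 13)


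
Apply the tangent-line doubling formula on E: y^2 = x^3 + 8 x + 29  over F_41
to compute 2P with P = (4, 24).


Doubling: s = (3 x1^2 + a) / (2 y1)
s = (3*4^2 + 8) / (2*24) mod 41 = 8
x3 = s^2 - 2 x1 mod 41 = 8^2 - 2*4 = 15
y3 = s (x1 - x3) - y1 mod 41 = 8 * (4 - 15) - 24 = 11

2P = (15, 11)


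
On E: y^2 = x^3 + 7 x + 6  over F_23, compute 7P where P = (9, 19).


k = 7 = 111_2 (binary, LSB first: 111)
Double-and-add from P = (9, 19):
  bit 0 = 1: acc = O + (9, 19) = (9, 19)
  bit 1 = 1: acc = (9, 19) + (17, 1) = (15, 6)
  bit 2 = 1: acc = (15, 6) + (12, 22) = (4, 12)

7P = (4, 12)


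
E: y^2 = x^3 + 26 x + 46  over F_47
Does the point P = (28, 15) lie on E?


Check whether y^2 = x^3 + 26 x + 46 (mod 47) for (x, y) = (28, 15).
LHS: y^2 = 15^2 mod 47 = 37
RHS: x^3 + 26 x + 46 = 28^3 + 26*28 + 46 mod 47 = 25
LHS != RHS

No, not on the curve


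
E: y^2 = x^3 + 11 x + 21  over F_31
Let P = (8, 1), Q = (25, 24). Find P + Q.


P != Q, so use the chord formula.
s = (y2 - y1) / (x2 - x1) = (23) / (17) mod 31 = 5
x3 = s^2 - x1 - x2 mod 31 = 5^2 - 8 - 25 = 23
y3 = s (x1 - x3) - y1 mod 31 = 5 * (8 - 23) - 1 = 17

P + Q = (23, 17)


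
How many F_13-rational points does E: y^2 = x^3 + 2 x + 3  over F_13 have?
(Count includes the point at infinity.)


For each x in F_13, count y with y^2 = x^3 + 2 x + 3 mod 13:
  x = 0: RHS = 3, y in [4, 9]  -> 2 point(s)
  x = 3: RHS = 10, y in [6, 7]  -> 2 point(s)
  x = 4: RHS = 10, y in [6, 7]  -> 2 point(s)
  x = 6: RHS = 10, y in [6, 7]  -> 2 point(s)
  x = 7: RHS = 9, y in [3, 10]  -> 2 point(s)
  x = 9: RHS = 9, y in [3, 10]  -> 2 point(s)
  x = 10: RHS = 9, y in [3, 10]  -> 2 point(s)
  x = 11: RHS = 4, y in [2, 11]  -> 2 point(s)
  x = 12: RHS = 0, y in [0]  -> 1 point(s)
Affine points: 17. Add the point at infinity: total = 18.

#E(F_13) = 18


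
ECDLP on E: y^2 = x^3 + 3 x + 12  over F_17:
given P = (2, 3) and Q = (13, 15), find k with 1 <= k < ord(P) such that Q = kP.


Enumerate multiples of P until we hit Q = (13, 15):
  1P = (2, 3)
  2P = (15, 7)
  3P = (1, 13)
  4P = (12, 12)
  5P = (5, 13)
  6P = (6, 12)
  7P = (13, 2)
  8P = (11, 4)
  9P = (8, 2)
  10P = (16, 5)
  11P = (7, 6)
  12P = (7, 11)
  13P = (16, 12)
  14P = (8, 15)
  15P = (11, 13)
  16P = (13, 15)
Match found at i = 16.

k = 16


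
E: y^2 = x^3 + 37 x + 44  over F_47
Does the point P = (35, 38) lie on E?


Check whether y^2 = x^3 + 37 x + 44 (mod 47) for (x, y) = (35, 38).
LHS: y^2 = 38^2 mod 47 = 34
RHS: x^3 + 37 x + 44 = 35^3 + 37*35 + 44 mod 47 = 34
LHS = RHS

Yes, on the curve


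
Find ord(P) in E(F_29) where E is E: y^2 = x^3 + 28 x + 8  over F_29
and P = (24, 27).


Compute successive multiples of P until we hit O:
  1P = (24, 27)
  2P = (26, 10)
  3P = (15, 27)
  4P = (19, 2)
  5P = (11, 9)
  6P = (22, 7)
  7P = (25, 21)
  8P = (16, 12)
  ... (continuing to 27P)
  27P = O

ord(P) = 27


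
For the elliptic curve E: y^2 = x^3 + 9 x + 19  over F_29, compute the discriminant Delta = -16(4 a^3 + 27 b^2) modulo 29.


4 a^3 + 27 b^2 = 4*9^3 + 27*19^2 = 2916 + 9747 = 12663
Delta = -16 * (12663) = -202608
Delta mod 29 = 15

Delta = 15 (mod 29)


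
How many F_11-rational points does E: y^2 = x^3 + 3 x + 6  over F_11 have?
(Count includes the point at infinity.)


For each x in F_11, count y with y^2 = x^3 + 3 x + 6 mod 11:
  x = 2: RHS = 9, y in [3, 8]  -> 2 point(s)
  x = 3: RHS = 9, y in [3, 8]  -> 2 point(s)
  x = 4: RHS = 5, y in [4, 7]  -> 2 point(s)
  x = 5: RHS = 3, y in [5, 6]  -> 2 point(s)
  x = 6: RHS = 9, y in [3, 8]  -> 2 point(s)
  x = 8: RHS = 3, y in [5, 6]  -> 2 point(s)
  x = 9: RHS = 3, y in [5, 6]  -> 2 point(s)
Affine points: 14. Add the point at infinity: total = 15.

#E(F_11) = 15


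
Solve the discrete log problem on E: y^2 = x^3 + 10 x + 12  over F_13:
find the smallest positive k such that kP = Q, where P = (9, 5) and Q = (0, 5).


Enumerate multiples of P until we hit Q = (0, 5):
  1P = (9, 5)
  2P = (12, 1)
  3P = (1, 6)
  4P = (2, 12)
  5P = (3, 2)
  6P = (11, 7)
  7P = (7, 10)
  8P = (0, 5)
Match found at i = 8.

k = 8


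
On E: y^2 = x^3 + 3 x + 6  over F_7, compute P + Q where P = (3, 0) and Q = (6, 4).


P != Q, so use the chord formula.
s = (y2 - y1) / (x2 - x1) = (4) / (3) mod 7 = 6
x3 = s^2 - x1 - x2 mod 7 = 6^2 - 3 - 6 = 6
y3 = s (x1 - x3) - y1 mod 7 = 6 * (3 - 6) - 0 = 3

P + Q = (6, 3)


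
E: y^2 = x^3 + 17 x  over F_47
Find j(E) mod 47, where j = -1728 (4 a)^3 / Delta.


Delta = -16(4 a^3 + 27 b^2) mod 47 = 45
-1728 * (4 a)^3 = -1728 * (4*17)^3 mod 47 = 22
j = 22 * 45^(-1) mod 47 = 36

j = 36 (mod 47)


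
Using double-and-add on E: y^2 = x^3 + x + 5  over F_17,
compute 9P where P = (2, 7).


k = 9 = 1001_2 (binary, LSB first: 1001)
Double-and-add from P = (2, 7):
  bit 0 = 1: acc = O + (2, 7) = (2, 7)
  bit 1 = 0: acc unchanged = (2, 7)
  bit 2 = 0: acc unchanged = (2, 7)
  bit 3 = 1: acc = (2, 7) + (7, 7) = (8, 10)

9P = (8, 10)


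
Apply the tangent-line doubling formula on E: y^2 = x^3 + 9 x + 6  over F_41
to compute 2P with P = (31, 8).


Doubling: s = (3 x1^2 + a) / (2 y1)
s = (3*31^2 + 9) / (2*8) mod 41 = 27
x3 = s^2 - 2 x1 mod 41 = 27^2 - 2*31 = 11
y3 = s (x1 - x3) - y1 mod 41 = 27 * (31 - 11) - 8 = 40

2P = (11, 40)


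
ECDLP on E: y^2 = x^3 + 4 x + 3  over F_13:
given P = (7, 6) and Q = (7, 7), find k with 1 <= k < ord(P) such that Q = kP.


Enumerate multiples of P until we hit Q = (7, 7):
  1P = (7, 6)
  2P = (11, 0)
  3P = (7, 7)
Match found at i = 3.

k = 3


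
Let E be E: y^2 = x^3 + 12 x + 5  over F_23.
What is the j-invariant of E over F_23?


Delta = -16(4 a^3 + 27 b^2) mod 23 = 2
-1728 * (4 a)^3 = -1728 * (4*12)^3 mod 23 = 22
j = 22 * 2^(-1) mod 23 = 11

j = 11 (mod 23)


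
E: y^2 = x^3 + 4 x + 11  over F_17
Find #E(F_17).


For each x in F_17, count y with y^2 = x^3 + 4 x + 11 mod 17:
  x = 1: RHS = 16, y in [4, 13]  -> 2 point(s)
  x = 3: RHS = 16, y in [4, 13]  -> 2 point(s)
  x = 6: RHS = 13, y in [8, 9]  -> 2 point(s)
  x = 7: RHS = 8, y in [5, 12]  -> 2 point(s)
  x = 11: RHS = 9, y in [3, 14]  -> 2 point(s)
  x = 12: RHS = 2, y in [6, 11]  -> 2 point(s)
  x = 13: RHS = 16, y in [4, 13]  -> 2 point(s)
Affine points: 14. Add the point at infinity: total = 15.

#E(F_17) = 15


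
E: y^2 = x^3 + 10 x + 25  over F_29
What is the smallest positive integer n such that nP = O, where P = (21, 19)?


Compute successive multiples of P until we hit O:
  1P = (21, 19)
  2P = (11, 25)
  3P = (2, 16)
  4P = (0, 24)
  5P = (17, 27)
  6P = (24, 16)
  7P = (14, 3)
  8P = (1, 6)
  ... (continuing to 25P)
  25P = O

ord(P) = 25


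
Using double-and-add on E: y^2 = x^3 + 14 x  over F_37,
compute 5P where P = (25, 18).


k = 5 = 101_2 (binary, LSB first: 101)
Double-and-add from P = (25, 18):
  bit 0 = 1: acc = O + (25, 18) = (25, 18)
  bit 1 = 0: acc unchanged = (25, 18)
  bit 2 = 1: acc = (25, 18) + (27, 9) = (33, 18)

5P = (33, 18)


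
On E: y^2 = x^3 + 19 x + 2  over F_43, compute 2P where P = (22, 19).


Doubling: s = (3 x1^2 + a) / (2 y1)
s = (3*22^2 + 19) / (2*19) mod 43 = 24
x3 = s^2 - 2 x1 mod 43 = 24^2 - 2*22 = 16
y3 = s (x1 - x3) - y1 mod 43 = 24 * (22 - 16) - 19 = 39

2P = (16, 39)


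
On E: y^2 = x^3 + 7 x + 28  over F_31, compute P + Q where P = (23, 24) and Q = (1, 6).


P != Q, so use the chord formula.
s = (y2 - y1) / (x2 - x1) = (13) / (9) mod 31 = 29
x3 = s^2 - x1 - x2 mod 31 = 29^2 - 23 - 1 = 11
y3 = s (x1 - x3) - y1 mod 31 = 29 * (23 - 11) - 24 = 14

P + Q = (11, 14)


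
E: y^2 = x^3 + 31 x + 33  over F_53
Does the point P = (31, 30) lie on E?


Check whether y^2 = x^3 + 31 x + 33 (mod 53) for (x, y) = (31, 30).
LHS: y^2 = 30^2 mod 53 = 52
RHS: x^3 + 31 x + 33 = 31^3 + 31*31 + 33 mod 53 = 45
LHS != RHS

No, not on the curve


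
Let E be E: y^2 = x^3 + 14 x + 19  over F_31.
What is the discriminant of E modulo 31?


4 a^3 + 27 b^2 = 4*14^3 + 27*19^2 = 10976 + 9747 = 20723
Delta = -16 * (20723) = -331568
Delta mod 31 = 8

Delta = 8 (mod 31)


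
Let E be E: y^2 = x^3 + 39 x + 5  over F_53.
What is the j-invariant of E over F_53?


Delta = -16(4 a^3 + 27 b^2) mod 53 = 39
-1728 * (4 a)^3 = -1728 * (4*39)^3 mod 53 = 16
j = 16 * 39^(-1) mod 53 = 14

j = 14 (mod 53)


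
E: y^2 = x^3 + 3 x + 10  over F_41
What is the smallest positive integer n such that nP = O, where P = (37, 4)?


Compute successive multiples of P until we hit O:
  1P = (37, 4)
  2P = (7, 13)
  3P = (18, 19)
  4P = (4, 39)
  5P = (39, 18)
  6P = (14, 34)
  7P = (11, 12)
  8P = (29, 3)
  ... (continuing to 33P)
  33P = O

ord(P) = 33


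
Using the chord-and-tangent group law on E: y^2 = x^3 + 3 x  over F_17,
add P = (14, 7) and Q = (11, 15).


P != Q, so use the chord formula.
s = (y2 - y1) / (x2 - x1) = (8) / (14) mod 17 = 3
x3 = s^2 - x1 - x2 mod 17 = 3^2 - 14 - 11 = 1
y3 = s (x1 - x3) - y1 mod 17 = 3 * (14 - 1) - 7 = 15

P + Q = (1, 15)


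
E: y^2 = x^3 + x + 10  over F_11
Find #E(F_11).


For each x in F_11, count y with y^2 = x^3 + 1 x + 10 mod 11:
  x = 1: RHS = 1, y in [1, 10]  -> 2 point(s)
  x = 2: RHS = 9, y in [3, 8]  -> 2 point(s)
  x = 4: RHS = 1, y in [1, 10]  -> 2 point(s)
  x = 6: RHS = 1, y in [1, 10]  -> 2 point(s)
  x = 9: RHS = 0, y in [0]  -> 1 point(s)
Affine points: 9. Add the point at infinity: total = 10.

#E(F_11) = 10
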